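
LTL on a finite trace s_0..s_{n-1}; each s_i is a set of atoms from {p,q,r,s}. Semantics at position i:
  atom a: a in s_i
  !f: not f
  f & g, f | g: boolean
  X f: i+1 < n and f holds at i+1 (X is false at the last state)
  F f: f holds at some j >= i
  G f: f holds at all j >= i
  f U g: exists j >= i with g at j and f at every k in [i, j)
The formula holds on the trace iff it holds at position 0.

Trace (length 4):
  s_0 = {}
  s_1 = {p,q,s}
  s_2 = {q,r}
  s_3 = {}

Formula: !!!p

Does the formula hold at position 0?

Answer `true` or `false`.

s_0={}: !!!p=True !!p=False !p=True p=False
s_1={p,q,s}: !!!p=False !!p=True !p=False p=True
s_2={q,r}: !!!p=True !!p=False !p=True p=False
s_3={}: !!!p=True !!p=False !p=True p=False

Answer: true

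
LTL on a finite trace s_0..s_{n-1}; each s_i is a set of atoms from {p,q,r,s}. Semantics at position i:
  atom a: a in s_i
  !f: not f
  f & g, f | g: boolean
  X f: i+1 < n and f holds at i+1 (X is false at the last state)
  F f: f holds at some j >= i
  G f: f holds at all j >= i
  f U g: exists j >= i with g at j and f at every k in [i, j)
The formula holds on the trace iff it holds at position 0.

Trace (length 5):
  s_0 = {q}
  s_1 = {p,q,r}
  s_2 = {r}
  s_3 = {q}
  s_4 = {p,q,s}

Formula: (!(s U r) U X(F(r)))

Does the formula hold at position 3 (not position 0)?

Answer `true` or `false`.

Answer: false

Derivation:
s_0={q}: (!(s U r) U X(F(r)))=True !(s U r)=True (s U r)=False s=False r=False X(F(r))=True F(r)=True
s_1={p,q,r}: (!(s U r) U X(F(r)))=True !(s U r)=False (s U r)=True s=False r=True X(F(r))=True F(r)=True
s_2={r}: (!(s U r) U X(F(r)))=False !(s U r)=False (s U r)=True s=False r=True X(F(r))=False F(r)=True
s_3={q}: (!(s U r) U X(F(r)))=False !(s U r)=True (s U r)=False s=False r=False X(F(r))=False F(r)=False
s_4={p,q,s}: (!(s U r) U X(F(r)))=False !(s U r)=True (s U r)=False s=True r=False X(F(r))=False F(r)=False
Evaluating at position 3: result = False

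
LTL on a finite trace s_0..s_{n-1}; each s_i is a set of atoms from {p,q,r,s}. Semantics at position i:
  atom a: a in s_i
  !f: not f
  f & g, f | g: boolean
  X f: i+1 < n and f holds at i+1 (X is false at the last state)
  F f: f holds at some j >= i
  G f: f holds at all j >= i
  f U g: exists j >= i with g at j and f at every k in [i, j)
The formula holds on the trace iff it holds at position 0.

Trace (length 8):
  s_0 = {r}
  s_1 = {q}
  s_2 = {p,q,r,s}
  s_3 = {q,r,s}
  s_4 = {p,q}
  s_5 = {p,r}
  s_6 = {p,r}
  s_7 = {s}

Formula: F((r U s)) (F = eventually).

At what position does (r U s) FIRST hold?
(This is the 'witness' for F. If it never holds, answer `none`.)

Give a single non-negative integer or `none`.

s_0={r}: (r U s)=False r=True s=False
s_1={q}: (r U s)=False r=False s=False
s_2={p,q,r,s}: (r U s)=True r=True s=True
s_3={q,r,s}: (r U s)=True r=True s=True
s_4={p,q}: (r U s)=False r=False s=False
s_5={p,r}: (r U s)=True r=True s=False
s_6={p,r}: (r U s)=True r=True s=False
s_7={s}: (r U s)=True r=False s=True
F((r U s)) holds; first witness at position 2.

Answer: 2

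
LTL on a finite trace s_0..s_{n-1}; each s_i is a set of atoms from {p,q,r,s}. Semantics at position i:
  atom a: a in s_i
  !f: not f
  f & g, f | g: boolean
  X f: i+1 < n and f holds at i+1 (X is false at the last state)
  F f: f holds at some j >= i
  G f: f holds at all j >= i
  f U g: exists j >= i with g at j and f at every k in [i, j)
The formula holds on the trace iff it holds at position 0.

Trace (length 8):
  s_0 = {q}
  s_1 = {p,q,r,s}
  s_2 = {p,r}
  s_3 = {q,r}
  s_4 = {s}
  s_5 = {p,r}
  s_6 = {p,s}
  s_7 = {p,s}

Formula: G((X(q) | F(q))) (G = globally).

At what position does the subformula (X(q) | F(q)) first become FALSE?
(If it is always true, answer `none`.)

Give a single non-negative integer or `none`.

s_0={q}: (X(q) | F(q))=True X(q)=True q=True F(q)=True
s_1={p,q,r,s}: (X(q) | F(q))=True X(q)=False q=True F(q)=True
s_2={p,r}: (X(q) | F(q))=True X(q)=True q=False F(q)=True
s_3={q,r}: (X(q) | F(q))=True X(q)=False q=True F(q)=True
s_4={s}: (X(q) | F(q))=False X(q)=False q=False F(q)=False
s_5={p,r}: (X(q) | F(q))=False X(q)=False q=False F(q)=False
s_6={p,s}: (X(q) | F(q))=False X(q)=False q=False F(q)=False
s_7={p,s}: (X(q) | F(q))=False X(q)=False q=False F(q)=False
G((X(q) | F(q))) holds globally = False
First violation at position 4.

Answer: 4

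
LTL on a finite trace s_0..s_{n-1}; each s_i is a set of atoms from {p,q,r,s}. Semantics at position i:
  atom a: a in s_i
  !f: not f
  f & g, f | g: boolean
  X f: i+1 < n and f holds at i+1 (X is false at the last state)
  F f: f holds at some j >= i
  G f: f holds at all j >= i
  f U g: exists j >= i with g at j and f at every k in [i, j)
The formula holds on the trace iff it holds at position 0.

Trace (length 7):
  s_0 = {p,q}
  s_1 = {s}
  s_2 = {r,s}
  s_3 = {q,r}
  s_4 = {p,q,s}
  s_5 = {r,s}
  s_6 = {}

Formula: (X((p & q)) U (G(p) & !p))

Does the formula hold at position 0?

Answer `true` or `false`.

s_0={p,q}: (X((p & q)) U (G(p) & !p))=False X((p & q))=False (p & q)=True p=True q=True (G(p) & !p)=False G(p)=False !p=False
s_1={s}: (X((p & q)) U (G(p) & !p))=False X((p & q))=False (p & q)=False p=False q=False (G(p) & !p)=False G(p)=False !p=True
s_2={r,s}: (X((p & q)) U (G(p) & !p))=False X((p & q))=False (p & q)=False p=False q=False (G(p) & !p)=False G(p)=False !p=True
s_3={q,r}: (X((p & q)) U (G(p) & !p))=False X((p & q))=True (p & q)=False p=False q=True (G(p) & !p)=False G(p)=False !p=True
s_4={p,q,s}: (X((p & q)) U (G(p) & !p))=False X((p & q))=False (p & q)=True p=True q=True (G(p) & !p)=False G(p)=False !p=False
s_5={r,s}: (X((p & q)) U (G(p) & !p))=False X((p & q))=False (p & q)=False p=False q=False (G(p) & !p)=False G(p)=False !p=True
s_6={}: (X((p & q)) U (G(p) & !p))=False X((p & q))=False (p & q)=False p=False q=False (G(p) & !p)=False G(p)=False !p=True

Answer: false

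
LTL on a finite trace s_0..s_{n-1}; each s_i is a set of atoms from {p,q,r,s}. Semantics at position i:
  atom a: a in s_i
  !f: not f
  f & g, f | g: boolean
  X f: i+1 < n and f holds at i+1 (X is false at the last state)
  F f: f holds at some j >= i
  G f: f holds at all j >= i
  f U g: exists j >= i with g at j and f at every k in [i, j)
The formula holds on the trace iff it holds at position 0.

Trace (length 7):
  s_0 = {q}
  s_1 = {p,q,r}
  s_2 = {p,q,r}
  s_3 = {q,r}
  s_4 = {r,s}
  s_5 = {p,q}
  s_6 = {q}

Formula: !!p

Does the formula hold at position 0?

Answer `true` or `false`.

Answer: false

Derivation:
s_0={q}: !!p=False !p=True p=False
s_1={p,q,r}: !!p=True !p=False p=True
s_2={p,q,r}: !!p=True !p=False p=True
s_3={q,r}: !!p=False !p=True p=False
s_4={r,s}: !!p=False !p=True p=False
s_5={p,q}: !!p=True !p=False p=True
s_6={q}: !!p=False !p=True p=False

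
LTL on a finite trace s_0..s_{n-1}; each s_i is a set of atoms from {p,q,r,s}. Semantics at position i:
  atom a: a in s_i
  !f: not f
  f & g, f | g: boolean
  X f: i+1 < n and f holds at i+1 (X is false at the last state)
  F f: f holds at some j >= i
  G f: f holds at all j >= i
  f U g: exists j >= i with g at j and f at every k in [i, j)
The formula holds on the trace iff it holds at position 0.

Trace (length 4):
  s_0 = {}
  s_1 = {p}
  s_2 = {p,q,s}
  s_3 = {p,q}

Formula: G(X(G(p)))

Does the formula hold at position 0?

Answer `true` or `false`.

s_0={}: G(X(G(p)))=False X(G(p))=True G(p)=False p=False
s_1={p}: G(X(G(p)))=False X(G(p))=True G(p)=True p=True
s_2={p,q,s}: G(X(G(p)))=False X(G(p))=True G(p)=True p=True
s_3={p,q}: G(X(G(p)))=False X(G(p))=False G(p)=True p=True

Answer: false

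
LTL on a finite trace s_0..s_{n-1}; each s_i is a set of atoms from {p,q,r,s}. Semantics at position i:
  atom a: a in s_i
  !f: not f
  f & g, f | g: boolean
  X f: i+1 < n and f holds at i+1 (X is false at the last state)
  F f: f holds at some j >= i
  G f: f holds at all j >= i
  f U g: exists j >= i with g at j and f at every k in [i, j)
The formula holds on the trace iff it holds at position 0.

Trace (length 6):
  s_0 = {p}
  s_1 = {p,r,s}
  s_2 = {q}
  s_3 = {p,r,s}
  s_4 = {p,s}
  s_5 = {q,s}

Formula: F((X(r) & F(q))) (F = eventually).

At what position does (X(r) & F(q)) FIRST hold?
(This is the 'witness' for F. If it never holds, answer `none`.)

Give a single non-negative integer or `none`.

s_0={p}: (X(r) & F(q))=True X(r)=True r=False F(q)=True q=False
s_1={p,r,s}: (X(r) & F(q))=False X(r)=False r=True F(q)=True q=False
s_2={q}: (X(r) & F(q))=True X(r)=True r=False F(q)=True q=True
s_3={p,r,s}: (X(r) & F(q))=False X(r)=False r=True F(q)=True q=False
s_4={p,s}: (X(r) & F(q))=False X(r)=False r=False F(q)=True q=False
s_5={q,s}: (X(r) & F(q))=False X(r)=False r=False F(q)=True q=True
F((X(r) & F(q))) holds; first witness at position 0.

Answer: 0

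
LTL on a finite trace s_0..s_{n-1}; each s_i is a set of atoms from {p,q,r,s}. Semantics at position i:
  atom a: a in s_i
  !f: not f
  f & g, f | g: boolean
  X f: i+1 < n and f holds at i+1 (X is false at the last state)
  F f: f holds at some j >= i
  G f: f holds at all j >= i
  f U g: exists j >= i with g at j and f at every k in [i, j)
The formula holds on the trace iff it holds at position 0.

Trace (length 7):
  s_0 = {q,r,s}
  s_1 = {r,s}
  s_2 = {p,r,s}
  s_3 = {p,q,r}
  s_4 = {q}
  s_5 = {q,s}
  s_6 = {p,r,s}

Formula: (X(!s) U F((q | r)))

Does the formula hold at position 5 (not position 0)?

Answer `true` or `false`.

s_0={q,r,s}: (X(!s) U F((q | r)))=True X(!s)=False !s=False s=True F((q | r))=True (q | r)=True q=True r=True
s_1={r,s}: (X(!s) U F((q | r)))=True X(!s)=False !s=False s=True F((q | r))=True (q | r)=True q=False r=True
s_2={p,r,s}: (X(!s) U F((q | r)))=True X(!s)=True !s=False s=True F((q | r))=True (q | r)=True q=False r=True
s_3={p,q,r}: (X(!s) U F((q | r)))=True X(!s)=True !s=True s=False F((q | r))=True (q | r)=True q=True r=True
s_4={q}: (X(!s) U F((q | r)))=True X(!s)=False !s=True s=False F((q | r))=True (q | r)=True q=True r=False
s_5={q,s}: (X(!s) U F((q | r)))=True X(!s)=False !s=False s=True F((q | r))=True (q | r)=True q=True r=False
s_6={p,r,s}: (X(!s) U F((q | r)))=True X(!s)=False !s=False s=True F((q | r))=True (q | r)=True q=False r=True
Evaluating at position 5: result = True

Answer: true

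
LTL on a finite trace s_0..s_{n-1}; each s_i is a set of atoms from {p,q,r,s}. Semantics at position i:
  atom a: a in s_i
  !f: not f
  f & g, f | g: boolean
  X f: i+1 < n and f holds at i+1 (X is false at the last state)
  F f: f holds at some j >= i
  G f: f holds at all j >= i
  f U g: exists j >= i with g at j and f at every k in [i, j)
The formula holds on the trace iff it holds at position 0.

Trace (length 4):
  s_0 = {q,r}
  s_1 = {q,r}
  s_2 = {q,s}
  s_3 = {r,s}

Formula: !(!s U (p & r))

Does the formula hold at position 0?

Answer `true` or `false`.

Answer: true

Derivation:
s_0={q,r}: !(!s U (p & r))=True (!s U (p & r))=False !s=True s=False (p & r)=False p=False r=True
s_1={q,r}: !(!s U (p & r))=True (!s U (p & r))=False !s=True s=False (p & r)=False p=False r=True
s_2={q,s}: !(!s U (p & r))=True (!s U (p & r))=False !s=False s=True (p & r)=False p=False r=False
s_3={r,s}: !(!s U (p & r))=True (!s U (p & r))=False !s=False s=True (p & r)=False p=False r=True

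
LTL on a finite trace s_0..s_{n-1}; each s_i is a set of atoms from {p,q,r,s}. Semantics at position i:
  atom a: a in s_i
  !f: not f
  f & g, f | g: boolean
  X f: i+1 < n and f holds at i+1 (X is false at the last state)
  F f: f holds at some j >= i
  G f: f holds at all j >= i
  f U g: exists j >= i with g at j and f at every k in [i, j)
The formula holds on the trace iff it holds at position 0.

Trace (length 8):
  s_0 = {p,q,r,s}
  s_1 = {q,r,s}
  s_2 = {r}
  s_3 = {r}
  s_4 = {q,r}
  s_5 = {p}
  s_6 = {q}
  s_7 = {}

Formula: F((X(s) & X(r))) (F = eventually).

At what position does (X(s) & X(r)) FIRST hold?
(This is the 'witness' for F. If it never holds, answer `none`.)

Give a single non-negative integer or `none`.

s_0={p,q,r,s}: (X(s) & X(r))=True X(s)=True s=True X(r)=True r=True
s_1={q,r,s}: (X(s) & X(r))=False X(s)=False s=True X(r)=True r=True
s_2={r}: (X(s) & X(r))=False X(s)=False s=False X(r)=True r=True
s_3={r}: (X(s) & X(r))=False X(s)=False s=False X(r)=True r=True
s_4={q,r}: (X(s) & X(r))=False X(s)=False s=False X(r)=False r=True
s_5={p}: (X(s) & X(r))=False X(s)=False s=False X(r)=False r=False
s_6={q}: (X(s) & X(r))=False X(s)=False s=False X(r)=False r=False
s_7={}: (X(s) & X(r))=False X(s)=False s=False X(r)=False r=False
F((X(s) & X(r))) holds; first witness at position 0.

Answer: 0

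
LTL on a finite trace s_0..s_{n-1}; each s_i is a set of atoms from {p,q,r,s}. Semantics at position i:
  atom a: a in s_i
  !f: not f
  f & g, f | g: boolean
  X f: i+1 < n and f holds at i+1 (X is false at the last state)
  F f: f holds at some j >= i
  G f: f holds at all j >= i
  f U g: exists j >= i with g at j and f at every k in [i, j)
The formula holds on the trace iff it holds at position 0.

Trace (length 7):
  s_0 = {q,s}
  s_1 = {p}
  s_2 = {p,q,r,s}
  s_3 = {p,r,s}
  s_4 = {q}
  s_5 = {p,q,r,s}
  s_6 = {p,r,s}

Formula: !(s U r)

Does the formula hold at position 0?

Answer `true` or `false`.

s_0={q,s}: !(s U r)=True (s U r)=False s=True r=False
s_1={p}: !(s U r)=True (s U r)=False s=False r=False
s_2={p,q,r,s}: !(s U r)=False (s U r)=True s=True r=True
s_3={p,r,s}: !(s U r)=False (s U r)=True s=True r=True
s_4={q}: !(s U r)=True (s U r)=False s=False r=False
s_5={p,q,r,s}: !(s U r)=False (s U r)=True s=True r=True
s_6={p,r,s}: !(s U r)=False (s U r)=True s=True r=True

Answer: true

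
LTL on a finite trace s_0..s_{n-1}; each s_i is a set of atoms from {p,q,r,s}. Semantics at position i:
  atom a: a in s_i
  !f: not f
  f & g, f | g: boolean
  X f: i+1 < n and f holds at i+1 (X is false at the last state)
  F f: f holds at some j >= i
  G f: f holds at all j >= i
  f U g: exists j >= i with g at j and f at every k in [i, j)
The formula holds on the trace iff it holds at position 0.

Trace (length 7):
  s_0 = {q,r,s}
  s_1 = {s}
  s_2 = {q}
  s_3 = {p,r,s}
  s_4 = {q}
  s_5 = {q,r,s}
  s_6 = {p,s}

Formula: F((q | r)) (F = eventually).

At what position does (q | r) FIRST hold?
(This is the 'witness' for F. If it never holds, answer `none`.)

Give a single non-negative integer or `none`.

s_0={q,r,s}: (q | r)=True q=True r=True
s_1={s}: (q | r)=False q=False r=False
s_2={q}: (q | r)=True q=True r=False
s_3={p,r,s}: (q | r)=True q=False r=True
s_4={q}: (q | r)=True q=True r=False
s_5={q,r,s}: (q | r)=True q=True r=True
s_6={p,s}: (q | r)=False q=False r=False
F((q | r)) holds; first witness at position 0.

Answer: 0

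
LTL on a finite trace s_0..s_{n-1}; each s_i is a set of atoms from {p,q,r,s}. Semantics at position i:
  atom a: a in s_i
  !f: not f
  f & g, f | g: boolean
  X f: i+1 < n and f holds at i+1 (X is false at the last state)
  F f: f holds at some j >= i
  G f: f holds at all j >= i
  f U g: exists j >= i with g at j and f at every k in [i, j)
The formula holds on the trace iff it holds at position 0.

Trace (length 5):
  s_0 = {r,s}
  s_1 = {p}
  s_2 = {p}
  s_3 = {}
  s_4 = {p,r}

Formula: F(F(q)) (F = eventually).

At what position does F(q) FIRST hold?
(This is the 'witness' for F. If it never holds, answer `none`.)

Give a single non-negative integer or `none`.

s_0={r,s}: F(q)=False q=False
s_1={p}: F(q)=False q=False
s_2={p}: F(q)=False q=False
s_3={}: F(q)=False q=False
s_4={p,r}: F(q)=False q=False
F(F(q)) does not hold (no witness exists).

Answer: none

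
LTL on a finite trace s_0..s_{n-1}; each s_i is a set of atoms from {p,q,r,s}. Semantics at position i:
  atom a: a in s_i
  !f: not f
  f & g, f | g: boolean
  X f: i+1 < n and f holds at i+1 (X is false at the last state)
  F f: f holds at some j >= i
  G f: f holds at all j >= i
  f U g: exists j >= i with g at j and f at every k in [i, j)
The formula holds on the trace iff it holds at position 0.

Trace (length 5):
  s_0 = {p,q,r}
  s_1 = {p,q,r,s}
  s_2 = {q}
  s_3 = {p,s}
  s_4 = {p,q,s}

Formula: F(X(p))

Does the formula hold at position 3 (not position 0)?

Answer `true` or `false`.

Answer: true

Derivation:
s_0={p,q,r}: F(X(p))=True X(p)=True p=True
s_1={p,q,r,s}: F(X(p))=True X(p)=False p=True
s_2={q}: F(X(p))=True X(p)=True p=False
s_3={p,s}: F(X(p))=True X(p)=True p=True
s_4={p,q,s}: F(X(p))=False X(p)=False p=True
Evaluating at position 3: result = True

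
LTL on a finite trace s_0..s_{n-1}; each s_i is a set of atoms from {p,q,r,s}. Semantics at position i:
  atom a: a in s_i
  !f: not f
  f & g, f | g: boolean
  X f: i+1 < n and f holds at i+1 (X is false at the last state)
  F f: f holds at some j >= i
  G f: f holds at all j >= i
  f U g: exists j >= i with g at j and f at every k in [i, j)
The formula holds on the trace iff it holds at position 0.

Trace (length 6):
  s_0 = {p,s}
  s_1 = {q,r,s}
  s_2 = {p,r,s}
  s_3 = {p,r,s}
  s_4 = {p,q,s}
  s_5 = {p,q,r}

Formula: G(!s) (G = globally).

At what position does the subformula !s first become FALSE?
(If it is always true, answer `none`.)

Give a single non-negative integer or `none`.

s_0={p,s}: !s=False s=True
s_1={q,r,s}: !s=False s=True
s_2={p,r,s}: !s=False s=True
s_3={p,r,s}: !s=False s=True
s_4={p,q,s}: !s=False s=True
s_5={p,q,r}: !s=True s=False
G(!s) holds globally = False
First violation at position 0.

Answer: 0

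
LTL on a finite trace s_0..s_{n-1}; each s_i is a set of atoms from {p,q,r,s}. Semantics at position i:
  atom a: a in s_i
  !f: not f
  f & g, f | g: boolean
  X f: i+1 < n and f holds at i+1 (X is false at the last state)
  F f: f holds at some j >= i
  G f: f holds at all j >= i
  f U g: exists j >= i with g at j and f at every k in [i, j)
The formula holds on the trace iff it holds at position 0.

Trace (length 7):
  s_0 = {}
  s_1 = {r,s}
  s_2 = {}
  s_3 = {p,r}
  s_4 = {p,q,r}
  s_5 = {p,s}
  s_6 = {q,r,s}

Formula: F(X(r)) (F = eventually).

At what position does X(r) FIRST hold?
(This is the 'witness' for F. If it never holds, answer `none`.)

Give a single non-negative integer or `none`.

Answer: 0

Derivation:
s_0={}: X(r)=True r=False
s_1={r,s}: X(r)=False r=True
s_2={}: X(r)=True r=False
s_3={p,r}: X(r)=True r=True
s_4={p,q,r}: X(r)=False r=True
s_5={p,s}: X(r)=True r=False
s_6={q,r,s}: X(r)=False r=True
F(X(r)) holds; first witness at position 0.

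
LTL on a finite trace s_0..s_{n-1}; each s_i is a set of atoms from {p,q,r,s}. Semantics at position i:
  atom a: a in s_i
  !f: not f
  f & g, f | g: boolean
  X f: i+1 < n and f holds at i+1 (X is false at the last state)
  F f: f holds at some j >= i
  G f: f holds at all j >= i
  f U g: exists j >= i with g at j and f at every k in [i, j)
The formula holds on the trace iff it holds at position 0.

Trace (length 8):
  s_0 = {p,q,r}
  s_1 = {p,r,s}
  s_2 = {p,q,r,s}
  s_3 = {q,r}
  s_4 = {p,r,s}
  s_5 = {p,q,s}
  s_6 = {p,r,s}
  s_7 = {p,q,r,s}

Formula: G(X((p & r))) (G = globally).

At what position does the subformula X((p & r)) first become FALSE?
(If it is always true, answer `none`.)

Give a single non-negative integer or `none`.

Answer: 2

Derivation:
s_0={p,q,r}: X((p & r))=True (p & r)=True p=True r=True
s_1={p,r,s}: X((p & r))=True (p & r)=True p=True r=True
s_2={p,q,r,s}: X((p & r))=False (p & r)=True p=True r=True
s_3={q,r}: X((p & r))=True (p & r)=False p=False r=True
s_4={p,r,s}: X((p & r))=False (p & r)=True p=True r=True
s_5={p,q,s}: X((p & r))=True (p & r)=False p=True r=False
s_6={p,r,s}: X((p & r))=True (p & r)=True p=True r=True
s_7={p,q,r,s}: X((p & r))=False (p & r)=True p=True r=True
G(X((p & r))) holds globally = False
First violation at position 2.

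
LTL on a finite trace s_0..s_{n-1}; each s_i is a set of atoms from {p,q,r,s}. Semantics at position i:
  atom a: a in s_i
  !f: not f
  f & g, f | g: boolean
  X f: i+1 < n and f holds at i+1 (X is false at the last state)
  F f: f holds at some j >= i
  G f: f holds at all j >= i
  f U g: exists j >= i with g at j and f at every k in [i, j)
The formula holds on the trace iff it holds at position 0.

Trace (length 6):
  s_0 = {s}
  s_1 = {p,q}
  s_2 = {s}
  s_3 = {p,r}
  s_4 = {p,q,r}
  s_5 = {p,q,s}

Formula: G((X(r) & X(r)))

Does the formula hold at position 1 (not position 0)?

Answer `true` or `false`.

s_0={s}: G((X(r) & X(r)))=False (X(r) & X(r))=False X(r)=False r=False
s_1={p,q}: G((X(r) & X(r)))=False (X(r) & X(r))=False X(r)=False r=False
s_2={s}: G((X(r) & X(r)))=False (X(r) & X(r))=True X(r)=True r=False
s_3={p,r}: G((X(r) & X(r)))=False (X(r) & X(r))=True X(r)=True r=True
s_4={p,q,r}: G((X(r) & X(r)))=False (X(r) & X(r))=False X(r)=False r=True
s_5={p,q,s}: G((X(r) & X(r)))=False (X(r) & X(r))=False X(r)=False r=False
Evaluating at position 1: result = False

Answer: false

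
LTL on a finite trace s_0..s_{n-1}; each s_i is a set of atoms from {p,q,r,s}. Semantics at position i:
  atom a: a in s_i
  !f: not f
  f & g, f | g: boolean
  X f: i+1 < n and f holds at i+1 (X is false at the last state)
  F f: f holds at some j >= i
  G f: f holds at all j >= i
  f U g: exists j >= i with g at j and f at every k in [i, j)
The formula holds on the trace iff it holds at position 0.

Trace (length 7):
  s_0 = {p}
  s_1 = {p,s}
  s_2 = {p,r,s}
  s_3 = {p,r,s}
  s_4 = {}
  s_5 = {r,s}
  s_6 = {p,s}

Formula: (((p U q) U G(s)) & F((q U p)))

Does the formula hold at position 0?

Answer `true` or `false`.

s_0={p}: (((p U q) U G(s)) & F((q U p)))=False ((p U q) U G(s))=False (p U q)=False p=True q=False G(s)=False s=False F((q U p))=True (q U p)=True
s_1={p,s}: (((p U q) U G(s)) & F((q U p)))=False ((p U q) U G(s))=False (p U q)=False p=True q=False G(s)=False s=True F((q U p))=True (q U p)=True
s_2={p,r,s}: (((p U q) U G(s)) & F((q U p)))=False ((p U q) U G(s))=False (p U q)=False p=True q=False G(s)=False s=True F((q U p))=True (q U p)=True
s_3={p,r,s}: (((p U q) U G(s)) & F((q U p)))=False ((p U q) U G(s))=False (p U q)=False p=True q=False G(s)=False s=True F((q U p))=True (q U p)=True
s_4={}: (((p U q) U G(s)) & F((q U p)))=False ((p U q) U G(s))=False (p U q)=False p=False q=False G(s)=False s=False F((q U p))=True (q U p)=False
s_5={r,s}: (((p U q) U G(s)) & F((q U p)))=True ((p U q) U G(s))=True (p U q)=False p=False q=False G(s)=True s=True F((q U p))=True (q U p)=False
s_6={p,s}: (((p U q) U G(s)) & F((q U p)))=True ((p U q) U G(s))=True (p U q)=False p=True q=False G(s)=True s=True F((q U p))=True (q U p)=True

Answer: false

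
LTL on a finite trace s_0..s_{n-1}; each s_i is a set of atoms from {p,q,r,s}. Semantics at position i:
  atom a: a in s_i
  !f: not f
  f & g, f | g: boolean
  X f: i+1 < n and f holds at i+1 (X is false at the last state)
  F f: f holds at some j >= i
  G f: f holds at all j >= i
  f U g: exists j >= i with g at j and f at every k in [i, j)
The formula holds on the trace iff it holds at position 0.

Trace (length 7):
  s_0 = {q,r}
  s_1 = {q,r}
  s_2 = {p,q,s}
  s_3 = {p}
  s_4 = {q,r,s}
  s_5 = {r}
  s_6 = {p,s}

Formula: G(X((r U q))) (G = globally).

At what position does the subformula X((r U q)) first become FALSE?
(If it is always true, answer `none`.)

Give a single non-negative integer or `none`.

s_0={q,r}: X((r U q))=True (r U q)=True r=True q=True
s_1={q,r}: X((r U q))=True (r U q)=True r=True q=True
s_2={p,q,s}: X((r U q))=False (r U q)=True r=False q=True
s_3={p}: X((r U q))=True (r U q)=False r=False q=False
s_4={q,r,s}: X((r U q))=False (r U q)=True r=True q=True
s_5={r}: X((r U q))=False (r U q)=False r=True q=False
s_6={p,s}: X((r U q))=False (r U q)=False r=False q=False
G(X((r U q))) holds globally = False
First violation at position 2.

Answer: 2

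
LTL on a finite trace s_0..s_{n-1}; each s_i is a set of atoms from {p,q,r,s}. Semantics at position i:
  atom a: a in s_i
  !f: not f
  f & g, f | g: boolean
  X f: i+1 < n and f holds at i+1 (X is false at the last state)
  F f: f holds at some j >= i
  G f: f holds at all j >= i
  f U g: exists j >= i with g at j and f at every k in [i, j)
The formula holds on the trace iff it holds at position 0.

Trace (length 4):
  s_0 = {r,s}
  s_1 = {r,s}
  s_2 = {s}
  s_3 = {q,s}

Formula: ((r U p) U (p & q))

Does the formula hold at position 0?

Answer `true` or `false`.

s_0={r,s}: ((r U p) U (p & q))=False (r U p)=False r=True p=False (p & q)=False q=False
s_1={r,s}: ((r U p) U (p & q))=False (r U p)=False r=True p=False (p & q)=False q=False
s_2={s}: ((r U p) U (p & q))=False (r U p)=False r=False p=False (p & q)=False q=False
s_3={q,s}: ((r U p) U (p & q))=False (r U p)=False r=False p=False (p & q)=False q=True

Answer: false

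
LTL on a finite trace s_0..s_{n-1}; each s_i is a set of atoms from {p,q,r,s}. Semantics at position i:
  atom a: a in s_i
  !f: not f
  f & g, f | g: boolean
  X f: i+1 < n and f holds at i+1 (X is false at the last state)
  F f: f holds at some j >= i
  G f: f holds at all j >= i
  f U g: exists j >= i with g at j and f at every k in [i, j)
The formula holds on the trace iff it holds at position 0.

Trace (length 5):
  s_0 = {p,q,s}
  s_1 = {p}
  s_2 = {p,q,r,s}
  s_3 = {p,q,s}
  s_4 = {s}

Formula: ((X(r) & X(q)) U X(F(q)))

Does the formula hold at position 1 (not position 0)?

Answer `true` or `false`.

s_0={p,q,s}: ((X(r) & X(q)) U X(F(q)))=True (X(r) & X(q))=False X(r)=False r=False X(q)=False q=True X(F(q))=True F(q)=True
s_1={p}: ((X(r) & X(q)) U X(F(q)))=True (X(r) & X(q))=True X(r)=True r=False X(q)=True q=False X(F(q))=True F(q)=True
s_2={p,q,r,s}: ((X(r) & X(q)) U X(F(q)))=True (X(r) & X(q))=False X(r)=False r=True X(q)=True q=True X(F(q))=True F(q)=True
s_3={p,q,s}: ((X(r) & X(q)) U X(F(q)))=False (X(r) & X(q))=False X(r)=False r=False X(q)=False q=True X(F(q))=False F(q)=True
s_4={s}: ((X(r) & X(q)) U X(F(q)))=False (X(r) & X(q))=False X(r)=False r=False X(q)=False q=False X(F(q))=False F(q)=False
Evaluating at position 1: result = True

Answer: true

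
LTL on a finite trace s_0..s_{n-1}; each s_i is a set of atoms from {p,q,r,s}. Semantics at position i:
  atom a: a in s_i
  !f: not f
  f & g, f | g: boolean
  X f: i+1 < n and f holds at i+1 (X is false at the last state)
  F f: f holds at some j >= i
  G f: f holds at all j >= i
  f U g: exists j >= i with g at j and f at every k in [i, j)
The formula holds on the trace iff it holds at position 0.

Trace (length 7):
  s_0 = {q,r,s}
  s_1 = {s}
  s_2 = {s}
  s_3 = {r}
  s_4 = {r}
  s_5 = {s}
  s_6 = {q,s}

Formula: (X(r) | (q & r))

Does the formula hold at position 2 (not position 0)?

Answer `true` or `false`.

s_0={q,r,s}: (X(r) | (q & r))=True X(r)=False r=True (q & r)=True q=True
s_1={s}: (X(r) | (q & r))=False X(r)=False r=False (q & r)=False q=False
s_2={s}: (X(r) | (q & r))=True X(r)=True r=False (q & r)=False q=False
s_3={r}: (X(r) | (q & r))=True X(r)=True r=True (q & r)=False q=False
s_4={r}: (X(r) | (q & r))=False X(r)=False r=True (q & r)=False q=False
s_5={s}: (X(r) | (q & r))=False X(r)=False r=False (q & r)=False q=False
s_6={q,s}: (X(r) | (q & r))=False X(r)=False r=False (q & r)=False q=True
Evaluating at position 2: result = True

Answer: true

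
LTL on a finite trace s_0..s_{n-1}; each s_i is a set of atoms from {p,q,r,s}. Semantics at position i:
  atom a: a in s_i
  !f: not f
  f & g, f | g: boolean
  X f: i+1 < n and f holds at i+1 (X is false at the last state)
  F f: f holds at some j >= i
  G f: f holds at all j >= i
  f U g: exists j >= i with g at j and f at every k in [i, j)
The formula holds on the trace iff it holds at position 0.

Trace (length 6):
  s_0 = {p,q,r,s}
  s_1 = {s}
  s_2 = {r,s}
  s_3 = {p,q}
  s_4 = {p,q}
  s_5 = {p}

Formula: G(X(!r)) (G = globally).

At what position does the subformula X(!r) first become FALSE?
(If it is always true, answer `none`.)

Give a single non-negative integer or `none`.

s_0={p,q,r,s}: X(!r)=True !r=False r=True
s_1={s}: X(!r)=False !r=True r=False
s_2={r,s}: X(!r)=True !r=False r=True
s_3={p,q}: X(!r)=True !r=True r=False
s_4={p,q}: X(!r)=True !r=True r=False
s_5={p}: X(!r)=False !r=True r=False
G(X(!r)) holds globally = False
First violation at position 1.

Answer: 1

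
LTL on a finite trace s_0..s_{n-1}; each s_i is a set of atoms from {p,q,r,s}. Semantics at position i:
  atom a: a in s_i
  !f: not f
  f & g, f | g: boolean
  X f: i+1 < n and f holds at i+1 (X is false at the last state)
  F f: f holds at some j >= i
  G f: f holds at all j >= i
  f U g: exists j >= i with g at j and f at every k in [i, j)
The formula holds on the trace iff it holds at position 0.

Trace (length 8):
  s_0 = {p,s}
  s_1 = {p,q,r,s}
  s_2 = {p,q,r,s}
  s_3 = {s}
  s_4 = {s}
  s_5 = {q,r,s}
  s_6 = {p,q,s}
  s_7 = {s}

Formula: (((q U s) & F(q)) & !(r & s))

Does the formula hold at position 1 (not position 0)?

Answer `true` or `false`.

Answer: false

Derivation:
s_0={p,s}: (((q U s) & F(q)) & !(r & s))=True ((q U s) & F(q))=True (q U s)=True q=False s=True F(q)=True !(r & s)=True (r & s)=False r=False
s_1={p,q,r,s}: (((q U s) & F(q)) & !(r & s))=False ((q U s) & F(q))=True (q U s)=True q=True s=True F(q)=True !(r & s)=False (r & s)=True r=True
s_2={p,q,r,s}: (((q U s) & F(q)) & !(r & s))=False ((q U s) & F(q))=True (q U s)=True q=True s=True F(q)=True !(r & s)=False (r & s)=True r=True
s_3={s}: (((q U s) & F(q)) & !(r & s))=True ((q U s) & F(q))=True (q U s)=True q=False s=True F(q)=True !(r & s)=True (r & s)=False r=False
s_4={s}: (((q U s) & F(q)) & !(r & s))=True ((q U s) & F(q))=True (q U s)=True q=False s=True F(q)=True !(r & s)=True (r & s)=False r=False
s_5={q,r,s}: (((q U s) & F(q)) & !(r & s))=False ((q U s) & F(q))=True (q U s)=True q=True s=True F(q)=True !(r & s)=False (r & s)=True r=True
s_6={p,q,s}: (((q U s) & F(q)) & !(r & s))=True ((q U s) & F(q))=True (q U s)=True q=True s=True F(q)=True !(r & s)=True (r & s)=False r=False
s_7={s}: (((q U s) & F(q)) & !(r & s))=False ((q U s) & F(q))=False (q U s)=True q=False s=True F(q)=False !(r & s)=True (r & s)=False r=False
Evaluating at position 1: result = False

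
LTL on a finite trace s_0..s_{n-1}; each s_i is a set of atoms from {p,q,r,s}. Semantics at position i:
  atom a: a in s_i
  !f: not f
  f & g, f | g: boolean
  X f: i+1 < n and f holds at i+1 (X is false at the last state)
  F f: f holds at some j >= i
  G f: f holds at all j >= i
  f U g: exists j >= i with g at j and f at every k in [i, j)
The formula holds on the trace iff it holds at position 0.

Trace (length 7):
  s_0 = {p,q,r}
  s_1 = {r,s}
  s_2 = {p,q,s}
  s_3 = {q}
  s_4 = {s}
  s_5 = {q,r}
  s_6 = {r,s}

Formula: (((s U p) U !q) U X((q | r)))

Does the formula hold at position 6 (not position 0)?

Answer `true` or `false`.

Answer: false

Derivation:
s_0={p,q,r}: (((s U p) U !q) U X((q | r)))=True ((s U p) U !q)=True (s U p)=True s=False p=True !q=False q=True X((q | r))=True (q | r)=True r=True
s_1={r,s}: (((s U p) U !q) U X((q | r)))=True ((s U p) U !q)=True (s U p)=True s=True p=False !q=True q=False X((q | r))=True (q | r)=True r=True
s_2={p,q,s}: (((s U p) U !q) U X((q | r)))=True ((s U p) U !q)=False (s U p)=True s=True p=True !q=False q=True X((q | r))=True (q | r)=True r=False
s_3={q}: (((s U p) U !q) U X((q | r)))=False ((s U p) U !q)=False (s U p)=False s=False p=False !q=False q=True X((q | r))=False (q | r)=True r=False
s_4={s}: (((s U p) U !q) U X((q | r)))=True ((s U p) U !q)=True (s U p)=False s=True p=False !q=True q=False X((q | r))=True (q | r)=False r=False
s_5={q,r}: (((s U p) U !q) U X((q | r)))=True ((s U p) U !q)=False (s U p)=False s=False p=False !q=False q=True X((q | r))=True (q | r)=True r=True
s_6={r,s}: (((s U p) U !q) U X((q | r)))=False ((s U p) U !q)=True (s U p)=False s=True p=False !q=True q=False X((q | r))=False (q | r)=True r=True
Evaluating at position 6: result = False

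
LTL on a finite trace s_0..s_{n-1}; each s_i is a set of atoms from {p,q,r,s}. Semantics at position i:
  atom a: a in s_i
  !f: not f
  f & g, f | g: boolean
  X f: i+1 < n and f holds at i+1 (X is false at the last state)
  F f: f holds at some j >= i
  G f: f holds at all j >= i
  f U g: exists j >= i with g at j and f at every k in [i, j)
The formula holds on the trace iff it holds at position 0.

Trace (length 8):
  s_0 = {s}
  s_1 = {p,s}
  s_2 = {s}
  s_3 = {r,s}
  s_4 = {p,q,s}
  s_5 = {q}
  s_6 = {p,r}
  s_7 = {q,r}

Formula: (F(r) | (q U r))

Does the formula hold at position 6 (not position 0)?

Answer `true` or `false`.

s_0={s}: (F(r) | (q U r))=True F(r)=True r=False (q U r)=False q=False
s_1={p,s}: (F(r) | (q U r))=True F(r)=True r=False (q U r)=False q=False
s_2={s}: (F(r) | (q U r))=True F(r)=True r=False (q U r)=False q=False
s_3={r,s}: (F(r) | (q U r))=True F(r)=True r=True (q U r)=True q=False
s_4={p,q,s}: (F(r) | (q U r))=True F(r)=True r=False (q U r)=True q=True
s_5={q}: (F(r) | (q U r))=True F(r)=True r=False (q U r)=True q=True
s_6={p,r}: (F(r) | (q U r))=True F(r)=True r=True (q U r)=True q=False
s_7={q,r}: (F(r) | (q U r))=True F(r)=True r=True (q U r)=True q=True
Evaluating at position 6: result = True

Answer: true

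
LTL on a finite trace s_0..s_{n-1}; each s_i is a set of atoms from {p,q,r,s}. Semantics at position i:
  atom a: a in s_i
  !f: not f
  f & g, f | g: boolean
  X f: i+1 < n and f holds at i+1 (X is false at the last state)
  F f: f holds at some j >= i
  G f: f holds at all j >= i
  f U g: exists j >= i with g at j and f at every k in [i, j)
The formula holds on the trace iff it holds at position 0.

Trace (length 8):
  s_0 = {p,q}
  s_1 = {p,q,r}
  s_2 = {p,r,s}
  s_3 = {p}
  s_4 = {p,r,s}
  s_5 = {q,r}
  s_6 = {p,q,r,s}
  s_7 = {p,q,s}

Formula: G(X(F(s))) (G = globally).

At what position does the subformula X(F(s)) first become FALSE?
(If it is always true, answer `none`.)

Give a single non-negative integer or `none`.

s_0={p,q}: X(F(s))=True F(s)=True s=False
s_1={p,q,r}: X(F(s))=True F(s)=True s=False
s_2={p,r,s}: X(F(s))=True F(s)=True s=True
s_3={p}: X(F(s))=True F(s)=True s=False
s_4={p,r,s}: X(F(s))=True F(s)=True s=True
s_5={q,r}: X(F(s))=True F(s)=True s=False
s_6={p,q,r,s}: X(F(s))=True F(s)=True s=True
s_7={p,q,s}: X(F(s))=False F(s)=True s=True
G(X(F(s))) holds globally = False
First violation at position 7.

Answer: 7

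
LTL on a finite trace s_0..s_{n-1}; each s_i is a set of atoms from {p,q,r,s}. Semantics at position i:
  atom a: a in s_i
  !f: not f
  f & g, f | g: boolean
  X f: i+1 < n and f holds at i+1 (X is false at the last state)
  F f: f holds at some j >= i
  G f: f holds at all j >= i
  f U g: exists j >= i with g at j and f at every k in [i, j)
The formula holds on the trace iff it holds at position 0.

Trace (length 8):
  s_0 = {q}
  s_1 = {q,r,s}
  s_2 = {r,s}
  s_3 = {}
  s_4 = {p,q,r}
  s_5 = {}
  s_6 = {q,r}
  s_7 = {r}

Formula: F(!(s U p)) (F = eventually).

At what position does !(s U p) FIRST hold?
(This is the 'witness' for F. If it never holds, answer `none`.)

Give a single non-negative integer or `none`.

Answer: 0

Derivation:
s_0={q}: !(s U p)=True (s U p)=False s=False p=False
s_1={q,r,s}: !(s U p)=True (s U p)=False s=True p=False
s_2={r,s}: !(s U p)=True (s U p)=False s=True p=False
s_3={}: !(s U p)=True (s U p)=False s=False p=False
s_4={p,q,r}: !(s U p)=False (s U p)=True s=False p=True
s_5={}: !(s U p)=True (s U p)=False s=False p=False
s_6={q,r}: !(s U p)=True (s U p)=False s=False p=False
s_7={r}: !(s U p)=True (s U p)=False s=False p=False
F(!(s U p)) holds; first witness at position 0.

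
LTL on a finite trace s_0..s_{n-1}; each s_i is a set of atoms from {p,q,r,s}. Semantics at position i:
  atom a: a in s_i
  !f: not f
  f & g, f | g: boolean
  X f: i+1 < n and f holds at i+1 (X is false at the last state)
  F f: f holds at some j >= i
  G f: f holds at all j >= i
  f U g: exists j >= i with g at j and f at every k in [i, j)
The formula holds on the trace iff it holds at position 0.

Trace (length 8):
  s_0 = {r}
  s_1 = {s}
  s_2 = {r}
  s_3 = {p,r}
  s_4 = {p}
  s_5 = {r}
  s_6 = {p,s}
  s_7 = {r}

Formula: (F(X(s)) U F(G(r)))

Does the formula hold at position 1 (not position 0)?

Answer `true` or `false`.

Answer: true

Derivation:
s_0={r}: (F(X(s)) U F(G(r)))=True F(X(s))=True X(s)=True s=False F(G(r))=True G(r)=False r=True
s_1={s}: (F(X(s)) U F(G(r)))=True F(X(s))=True X(s)=False s=True F(G(r))=True G(r)=False r=False
s_2={r}: (F(X(s)) U F(G(r)))=True F(X(s))=True X(s)=False s=False F(G(r))=True G(r)=False r=True
s_3={p,r}: (F(X(s)) U F(G(r)))=True F(X(s))=True X(s)=False s=False F(G(r))=True G(r)=False r=True
s_4={p}: (F(X(s)) U F(G(r)))=True F(X(s))=True X(s)=False s=False F(G(r))=True G(r)=False r=False
s_5={r}: (F(X(s)) U F(G(r)))=True F(X(s))=True X(s)=True s=False F(G(r))=True G(r)=False r=True
s_6={p,s}: (F(X(s)) U F(G(r)))=True F(X(s))=False X(s)=False s=True F(G(r))=True G(r)=False r=False
s_7={r}: (F(X(s)) U F(G(r)))=True F(X(s))=False X(s)=False s=False F(G(r))=True G(r)=True r=True
Evaluating at position 1: result = True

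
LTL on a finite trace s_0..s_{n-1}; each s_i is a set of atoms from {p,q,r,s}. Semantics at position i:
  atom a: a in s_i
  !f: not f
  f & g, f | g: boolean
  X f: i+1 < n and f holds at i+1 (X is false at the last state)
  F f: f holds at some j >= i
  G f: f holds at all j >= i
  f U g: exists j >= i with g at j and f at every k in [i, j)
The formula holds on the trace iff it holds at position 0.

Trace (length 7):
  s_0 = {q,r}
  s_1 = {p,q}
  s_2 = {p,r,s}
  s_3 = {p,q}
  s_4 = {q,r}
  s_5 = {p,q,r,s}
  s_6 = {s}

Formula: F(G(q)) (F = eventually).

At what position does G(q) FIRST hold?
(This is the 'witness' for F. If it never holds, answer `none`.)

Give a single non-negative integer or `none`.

s_0={q,r}: G(q)=False q=True
s_1={p,q}: G(q)=False q=True
s_2={p,r,s}: G(q)=False q=False
s_3={p,q}: G(q)=False q=True
s_4={q,r}: G(q)=False q=True
s_5={p,q,r,s}: G(q)=False q=True
s_6={s}: G(q)=False q=False
F(G(q)) does not hold (no witness exists).

Answer: none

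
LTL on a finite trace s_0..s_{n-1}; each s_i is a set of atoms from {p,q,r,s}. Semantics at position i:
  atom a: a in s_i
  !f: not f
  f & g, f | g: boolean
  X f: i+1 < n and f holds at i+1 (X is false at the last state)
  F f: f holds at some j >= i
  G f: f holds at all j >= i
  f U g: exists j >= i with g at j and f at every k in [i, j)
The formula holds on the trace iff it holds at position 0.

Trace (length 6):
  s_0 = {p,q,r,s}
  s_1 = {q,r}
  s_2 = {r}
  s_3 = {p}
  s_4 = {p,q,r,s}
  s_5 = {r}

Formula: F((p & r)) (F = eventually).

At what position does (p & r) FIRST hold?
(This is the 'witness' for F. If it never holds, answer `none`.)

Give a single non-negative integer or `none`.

s_0={p,q,r,s}: (p & r)=True p=True r=True
s_1={q,r}: (p & r)=False p=False r=True
s_2={r}: (p & r)=False p=False r=True
s_3={p}: (p & r)=False p=True r=False
s_4={p,q,r,s}: (p & r)=True p=True r=True
s_5={r}: (p & r)=False p=False r=True
F((p & r)) holds; first witness at position 0.

Answer: 0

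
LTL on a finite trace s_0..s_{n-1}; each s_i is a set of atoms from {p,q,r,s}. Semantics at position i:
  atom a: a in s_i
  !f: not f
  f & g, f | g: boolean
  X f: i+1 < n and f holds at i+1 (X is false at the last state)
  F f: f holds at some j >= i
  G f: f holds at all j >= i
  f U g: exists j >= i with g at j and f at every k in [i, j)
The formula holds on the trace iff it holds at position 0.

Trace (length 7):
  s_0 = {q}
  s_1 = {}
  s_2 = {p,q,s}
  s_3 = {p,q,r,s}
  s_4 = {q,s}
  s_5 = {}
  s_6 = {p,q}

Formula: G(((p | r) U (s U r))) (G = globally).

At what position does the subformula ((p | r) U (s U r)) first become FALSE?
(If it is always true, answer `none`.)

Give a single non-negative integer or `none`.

Answer: 0

Derivation:
s_0={q}: ((p | r) U (s U r))=False (p | r)=False p=False r=False (s U r)=False s=False
s_1={}: ((p | r) U (s U r))=False (p | r)=False p=False r=False (s U r)=False s=False
s_2={p,q,s}: ((p | r) U (s U r))=True (p | r)=True p=True r=False (s U r)=True s=True
s_3={p,q,r,s}: ((p | r) U (s U r))=True (p | r)=True p=True r=True (s U r)=True s=True
s_4={q,s}: ((p | r) U (s U r))=False (p | r)=False p=False r=False (s U r)=False s=True
s_5={}: ((p | r) U (s U r))=False (p | r)=False p=False r=False (s U r)=False s=False
s_6={p,q}: ((p | r) U (s U r))=False (p | r)=True p=True r=False (s U r)=False s=False
G(((p | r) U (s U r))) holds globally = False
First violation at position 0.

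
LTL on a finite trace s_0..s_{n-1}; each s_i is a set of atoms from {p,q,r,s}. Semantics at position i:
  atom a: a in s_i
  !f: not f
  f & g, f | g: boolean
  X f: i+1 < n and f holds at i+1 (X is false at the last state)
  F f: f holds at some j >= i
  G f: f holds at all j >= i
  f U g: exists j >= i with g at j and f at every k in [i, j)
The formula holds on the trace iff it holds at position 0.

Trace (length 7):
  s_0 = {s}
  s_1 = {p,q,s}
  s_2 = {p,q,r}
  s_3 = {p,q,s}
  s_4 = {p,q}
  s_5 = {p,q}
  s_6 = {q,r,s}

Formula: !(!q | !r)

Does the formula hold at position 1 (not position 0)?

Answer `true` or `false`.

Answer: false

Derivation:
s_0={s}: !(!q | !r)=False (!q | !r)=True !q=True q=False !r=True r=False
s_1={p,q,s}: !(!q | !r)=False (!q | !r)=True !q=False q=True !r=True r=False
s_2={p,q,r}: !(!q | !r)=True (!q | !r)=False !q=False q=True !r=False r=True
s_3={p,q,s}: !(!q | !r)=False (!q | !r)=True !q=False q=True !r=True r=False
s_4={p,q}: !(!q | !r)=False (!q | !r)=True !q=False q=True !r=True r=False
s_5={p,q}: !(!q | !r)=False (!q | !r)=True !q=False q=True !r=True r=False
s_6={q,r,s}: !(!q | !r)=True (!q | !r)=False !q=False q=True !r=False r=True
Evaluating at position 1: result = False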